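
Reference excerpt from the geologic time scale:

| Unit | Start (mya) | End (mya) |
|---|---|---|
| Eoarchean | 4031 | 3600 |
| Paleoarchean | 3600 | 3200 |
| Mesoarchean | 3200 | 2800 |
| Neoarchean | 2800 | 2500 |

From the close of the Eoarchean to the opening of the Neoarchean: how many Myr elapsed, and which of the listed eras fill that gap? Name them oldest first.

800 million years; Paleoarchean, Mesoarchean

The Eoarchean closes at 3600 Ma and the Neoarchean opens at 2800 Ma, so the interval is 3600 − 2800 = 800 Myr.
An era fits inside if it starts at or after 3600 Ma and ends at or before 2800 Ma; oldest first that gives Paleoarchean, Mesoarchean.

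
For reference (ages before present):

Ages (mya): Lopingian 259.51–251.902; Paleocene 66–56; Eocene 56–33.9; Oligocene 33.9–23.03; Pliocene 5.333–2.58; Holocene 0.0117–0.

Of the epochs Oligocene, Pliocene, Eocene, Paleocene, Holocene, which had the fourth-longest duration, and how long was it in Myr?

Durations: Oligocene 10.87; Pliocene 2.753; Eocene 22.1; Paleocene 10; Holocene 0.0117 Myr.
Sorted longest-first: Eocene (22.1), Oligocene (10.87), Paleocene (10), Pliocene (2.753), Holocene (0.0117).
The fourth longest is Pliocene at 2.753 Myr.

Pliocene, 2.753 million years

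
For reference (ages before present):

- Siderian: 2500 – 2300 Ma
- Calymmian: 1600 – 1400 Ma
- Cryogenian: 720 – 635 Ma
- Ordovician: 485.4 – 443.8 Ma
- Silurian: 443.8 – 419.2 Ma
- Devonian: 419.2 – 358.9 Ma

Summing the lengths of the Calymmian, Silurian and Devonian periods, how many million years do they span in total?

Duration is start − end for each: (1600 − 1400) + (443.8 − 419.2) + (419.2 − 358.9).
That is 200 + 24.6 + 60.3, which totals 284.9 million years.

284.9 million years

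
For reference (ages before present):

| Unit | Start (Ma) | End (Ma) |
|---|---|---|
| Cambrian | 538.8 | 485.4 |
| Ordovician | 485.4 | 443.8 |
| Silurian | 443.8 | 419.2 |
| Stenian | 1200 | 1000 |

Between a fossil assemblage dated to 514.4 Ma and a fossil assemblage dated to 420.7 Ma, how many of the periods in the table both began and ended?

The older date is 514.4 Ma and the younger is 420.7 Ma.
Periods with start < 514.4 and end > 420.7 Ma: Ordovician (485.4–443.8).
That is 1 complete period.

1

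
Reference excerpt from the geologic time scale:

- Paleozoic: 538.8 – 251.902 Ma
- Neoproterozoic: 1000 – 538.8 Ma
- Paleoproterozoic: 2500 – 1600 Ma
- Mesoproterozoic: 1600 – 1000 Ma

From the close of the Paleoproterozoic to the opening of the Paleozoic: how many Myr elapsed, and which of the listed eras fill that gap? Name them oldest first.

The Paleoproterozoic closes at 1600 Ma and the Paleozoic opens at 538.8 Ma, so the interval is 1600 − 538.8 = 1061.2 Myr.
An era fits inside if it starts at or after 1600 Ma and ends at or before 538.8 Ma; oldest first that gives Mesoproterozoic, Neoproterozoic.

1061.2 million years; Mesoproterozoic, Neoproterozoic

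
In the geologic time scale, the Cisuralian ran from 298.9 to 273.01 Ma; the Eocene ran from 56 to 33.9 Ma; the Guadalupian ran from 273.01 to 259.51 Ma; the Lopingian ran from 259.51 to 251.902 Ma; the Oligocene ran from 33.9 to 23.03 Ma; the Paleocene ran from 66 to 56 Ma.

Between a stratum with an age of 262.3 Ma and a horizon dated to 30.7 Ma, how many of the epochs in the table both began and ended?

The older date is 262.3 Ma and the younger is 30.7 Ma.
Epochs with start < 262.3 and end > 30.7 Ma: Lopingian (259.51–251.902), Paleocene (66–56), Eocene (56–33.9).
That is 3 complete epochs.

3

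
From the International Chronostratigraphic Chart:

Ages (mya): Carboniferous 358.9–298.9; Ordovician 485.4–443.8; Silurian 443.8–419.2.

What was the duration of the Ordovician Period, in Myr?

41.6 million years

485.4 − 443.8 = 41.6 million years.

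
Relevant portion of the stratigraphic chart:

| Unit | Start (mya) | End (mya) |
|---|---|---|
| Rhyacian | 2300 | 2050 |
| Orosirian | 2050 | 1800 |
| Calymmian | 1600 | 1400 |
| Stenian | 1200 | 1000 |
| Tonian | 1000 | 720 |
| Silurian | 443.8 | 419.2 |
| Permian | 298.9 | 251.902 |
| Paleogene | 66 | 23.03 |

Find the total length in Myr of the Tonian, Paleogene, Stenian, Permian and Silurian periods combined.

Each duration: Tonian = 280; Paleogene = 42.97; Stenian = 200; Permian = 46.998; Silurian = 24.6.
Sum: 280 + 42.97 + 200 + 46.998 + 24.6 = 594.568 Myr.

594.568 million years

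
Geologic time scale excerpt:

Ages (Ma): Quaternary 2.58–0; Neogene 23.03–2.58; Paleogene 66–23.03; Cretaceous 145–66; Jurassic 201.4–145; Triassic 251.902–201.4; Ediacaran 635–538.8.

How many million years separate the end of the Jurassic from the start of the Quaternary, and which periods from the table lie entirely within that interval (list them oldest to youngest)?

142.42 million years; Cretaceous, Paleogene, Neogene

End of Jurassic = 145 Ma; start of Quaternary = 2.58 Ma.
Gap = 145 − 2.58 = 142.42 Myr.
Periods wholly inside 145–2.58 Ma: Cretaceous (145–66), Paleogene (66–23.03), Neogene (23.03–2.58).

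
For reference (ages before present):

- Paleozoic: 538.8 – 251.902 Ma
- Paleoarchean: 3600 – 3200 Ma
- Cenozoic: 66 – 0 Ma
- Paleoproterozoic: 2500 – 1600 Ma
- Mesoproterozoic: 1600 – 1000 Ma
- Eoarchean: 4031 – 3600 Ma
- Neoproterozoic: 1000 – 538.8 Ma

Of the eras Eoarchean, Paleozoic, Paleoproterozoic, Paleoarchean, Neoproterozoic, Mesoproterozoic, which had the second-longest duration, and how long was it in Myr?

Start − end for each: Eoarchean 4031 − 3600 = 431; Paleozoic 538.8 − 251.902 = 286.898; Paleoproterozoic 2500 − 1600 = 900; Paleoarchean 3600 − 3200 = 400; Neoproterozoic 1000 − 538.8 = 461.2; Mesoproterozoic 1600 − 1000 = 600.
Ranking these from longest: Paleoproterozoic > Mesoproterozoic > Neoproterozoic > Eoarchean > Paleoarchean > Paleozoic.
Position 2 in that ranking is Mesoproterozoic, which lasted 600 Myr.

Mesoproterozoic, 600 million years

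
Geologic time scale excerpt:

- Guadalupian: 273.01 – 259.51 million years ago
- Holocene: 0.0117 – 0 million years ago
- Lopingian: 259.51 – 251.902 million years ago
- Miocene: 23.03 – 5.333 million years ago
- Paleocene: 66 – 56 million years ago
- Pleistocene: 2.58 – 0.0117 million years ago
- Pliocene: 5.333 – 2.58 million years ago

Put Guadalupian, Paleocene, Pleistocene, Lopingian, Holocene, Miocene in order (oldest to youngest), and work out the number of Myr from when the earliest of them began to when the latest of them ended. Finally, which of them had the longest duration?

Guadalupian, Lopingian, Paleocene, Miocene, Pleistocene, Holocene; total span 273.01 Myr; longest is Miocene

From the excerpt: Guadalupian 273.01–259.51; Paleocene 66–56; Pleistocene 2.58–0.0117; Lopingian 259.51–251.902; Holocene 0.0117–0; Miocene 23.03–5.333 (Ma).
Larger Ma is earlier, so the oldest is Guadalupian and the youngest is Holocene; oldest to youngest: Guadalupian, Lopingian, Paleocene, Miocene, Pleistocene, Holocene.
Oldest start 273.01 minus youngest end 0 gives 273.01 Myr overall.
Individual lengths (start − end): Guadalupian 13.5; Lopingian 7.608; Miocene 17.697; Holocene 0.0117; Pleistocene 2.5683; Paleocene 10. The largest is Miocene at 17.697 Myr.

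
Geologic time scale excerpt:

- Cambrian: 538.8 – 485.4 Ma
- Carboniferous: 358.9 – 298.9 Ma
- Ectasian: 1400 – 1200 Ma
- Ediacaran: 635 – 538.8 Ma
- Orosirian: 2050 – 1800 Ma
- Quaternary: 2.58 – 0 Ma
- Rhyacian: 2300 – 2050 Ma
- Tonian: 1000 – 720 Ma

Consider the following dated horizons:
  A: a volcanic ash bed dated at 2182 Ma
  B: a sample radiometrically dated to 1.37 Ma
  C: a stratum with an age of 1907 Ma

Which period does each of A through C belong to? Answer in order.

A — Rhyacian; B — Quaternary; C — Orosirian

A: 2182 Ma lies in 2300–2050 Ma, so Rhyacian.
B: 1.37 Ma lies in 2.58–0 Ma, so Quaternary.
C: 1907 Ma lies in 2050–1800 Ma, so Orosirian.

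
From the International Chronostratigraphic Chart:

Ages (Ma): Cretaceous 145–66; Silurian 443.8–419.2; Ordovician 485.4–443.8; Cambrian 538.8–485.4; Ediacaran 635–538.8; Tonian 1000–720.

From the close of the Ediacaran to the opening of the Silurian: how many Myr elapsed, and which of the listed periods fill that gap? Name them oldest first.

95 million years; Cambrian, Ordovician

End of Ediacaran = 538.8 Ma; start of Silurian = 443.8 Ma.
Gap = 538.8 − 443.8 = 95 Myr.
Periods wholly inside 538.8–443.8 Ma: Cambrian (538.8–485.4), Ordovician (485.4–443.8).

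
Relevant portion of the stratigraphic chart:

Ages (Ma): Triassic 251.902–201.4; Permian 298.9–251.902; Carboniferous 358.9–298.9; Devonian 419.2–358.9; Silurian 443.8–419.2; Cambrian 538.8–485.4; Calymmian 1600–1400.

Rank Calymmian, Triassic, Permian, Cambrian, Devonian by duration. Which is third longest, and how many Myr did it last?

Durations: Calymmian 200; Triassic 50.502; Permian 46.998; Cambrian 53.4; Devonian 60.3 Myr.
Sorted longest-first: Calymmian (200), Devonian (60.3), Cambrian (53.4), Triassic (50.502), Permian (46.998).
The third longest is Cambrian at 53.4 Myr.

Cambrian, 53.4 million years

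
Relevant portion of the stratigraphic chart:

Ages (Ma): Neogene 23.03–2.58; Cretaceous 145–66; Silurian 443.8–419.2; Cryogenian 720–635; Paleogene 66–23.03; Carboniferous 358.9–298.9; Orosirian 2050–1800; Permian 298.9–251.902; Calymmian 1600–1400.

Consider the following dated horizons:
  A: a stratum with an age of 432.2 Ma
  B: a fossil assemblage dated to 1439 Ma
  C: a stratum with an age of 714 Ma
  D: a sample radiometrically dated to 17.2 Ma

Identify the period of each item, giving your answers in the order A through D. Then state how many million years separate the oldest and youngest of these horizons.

A — Silurian; B — Calymmian; C — Cryogenian; D — Neogene; span 1421.8 million years

A: 432.2 Ma lies in 443.8–419.2 Ma, so Silurian.
B: 1439 Ma lies in 1600–1400 Ma, so Calymmian.
C: 714 Ma lies in 720–635 Ma, so Cryogenian.
D: 17.2 Ma lies in 23.03–2.58 Ma, so Neogene.
Oldest = 1439 Ma, youngest = 17.2 Ma → span 1421.8 Myr.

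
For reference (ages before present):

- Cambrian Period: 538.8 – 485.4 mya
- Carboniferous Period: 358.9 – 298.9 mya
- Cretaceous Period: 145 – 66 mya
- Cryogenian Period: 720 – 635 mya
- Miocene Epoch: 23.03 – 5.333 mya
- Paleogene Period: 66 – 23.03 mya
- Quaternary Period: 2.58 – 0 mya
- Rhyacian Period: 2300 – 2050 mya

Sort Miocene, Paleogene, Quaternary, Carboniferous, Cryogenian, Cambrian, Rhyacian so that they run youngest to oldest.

Quaternary → Miocene → Paleogene → Carboniferous → Cambrian → Cryogenian → Rhyacian

Read off each span (Ma): Miocene 23.03–5.333; Paleogene 66–23.03; Quaternary 2.58–0; Carboniferous 358.9–298.9; Cryogenian 720–635; Cambrian 538.8–485.4; Rhyacian 2300–2050.
Larger Ma is older, so oldest→youngest is Rhyacian, Cryogenian, Cambrian, Carboniferous, Paleogene, Miocene, Quaternary; reverse it for youngest→oldest.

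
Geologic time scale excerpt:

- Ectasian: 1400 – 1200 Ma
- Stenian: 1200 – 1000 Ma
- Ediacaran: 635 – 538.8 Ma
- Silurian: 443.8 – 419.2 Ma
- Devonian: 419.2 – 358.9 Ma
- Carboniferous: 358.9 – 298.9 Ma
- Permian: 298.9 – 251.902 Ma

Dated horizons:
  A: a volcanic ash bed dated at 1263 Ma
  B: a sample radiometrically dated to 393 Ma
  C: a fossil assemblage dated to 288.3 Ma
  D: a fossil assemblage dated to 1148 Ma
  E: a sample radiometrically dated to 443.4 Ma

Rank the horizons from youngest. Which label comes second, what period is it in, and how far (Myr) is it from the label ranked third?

Smaller Ma means younger, so youngest first: C 288.3 < B 393 < E 443.4 < D 1148 < A 1263.
Counting 2 along gives B (393 Ma); the excerpt puts that inside the Devonian, 419.2–358.9 Ma.
Next in line is E (443.4 Ma), and 443.4 − 393 = 50.4 Myr.

B, in the Devonian; 50.4 million years to E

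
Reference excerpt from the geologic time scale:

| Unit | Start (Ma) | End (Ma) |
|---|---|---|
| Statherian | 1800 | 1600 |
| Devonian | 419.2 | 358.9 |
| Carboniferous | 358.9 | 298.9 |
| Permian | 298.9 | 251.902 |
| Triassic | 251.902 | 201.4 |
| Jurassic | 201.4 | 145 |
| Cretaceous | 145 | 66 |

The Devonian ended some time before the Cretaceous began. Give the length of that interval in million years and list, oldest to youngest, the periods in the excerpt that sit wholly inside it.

The Devonian closes at 358.9 Ma and the Cretaceous opens at 145 Ma, so the interval is 358.9 − 145 = 213.9 Myr.
A period fits inside if it starts at or after 358.9 Ma and ends at or before 145 Ma; oldest first that gives Carboniferous, Permian, Triassic, Jurassic.

213.9 million years; Carboniferous, Permian, Triassic, Jurassic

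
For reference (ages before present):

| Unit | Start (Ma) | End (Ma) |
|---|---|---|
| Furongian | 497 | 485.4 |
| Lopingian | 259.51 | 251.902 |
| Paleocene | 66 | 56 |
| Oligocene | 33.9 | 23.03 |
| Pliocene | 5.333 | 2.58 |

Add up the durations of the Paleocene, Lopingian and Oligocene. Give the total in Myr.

28.478 million years

Each duration: Paleocene = 10; Lopingian = 7.608; Oligocene = 10.87.
Sum: 10 + 7.608 + 10.87 = 28.478 Myr.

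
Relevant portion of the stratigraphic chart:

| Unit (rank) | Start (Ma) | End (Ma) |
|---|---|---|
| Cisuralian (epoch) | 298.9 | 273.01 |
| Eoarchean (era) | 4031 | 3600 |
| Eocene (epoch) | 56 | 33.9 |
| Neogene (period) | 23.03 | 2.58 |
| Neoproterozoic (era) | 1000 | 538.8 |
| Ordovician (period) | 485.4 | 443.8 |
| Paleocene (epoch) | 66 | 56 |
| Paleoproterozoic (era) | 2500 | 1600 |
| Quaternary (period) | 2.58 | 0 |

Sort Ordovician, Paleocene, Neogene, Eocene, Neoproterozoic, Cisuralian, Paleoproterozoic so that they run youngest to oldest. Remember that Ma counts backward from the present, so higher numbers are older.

Neogene, Eocene, Paleocene, Cisuralian, Ordovician, Neoproterozoic, Paleoproterozoic

The oldest of these is Paleoproterozoic (starts 2500 Ma) and the youngest is Neogene (ends 2.58 Ma).
In between, by decreasing start age: Neoproterozoic (1000), Ordovician (485.4), Cisuralian (298.9), Paleocene (66), Eocene (56).
Listing youngest first means reversing that sequence.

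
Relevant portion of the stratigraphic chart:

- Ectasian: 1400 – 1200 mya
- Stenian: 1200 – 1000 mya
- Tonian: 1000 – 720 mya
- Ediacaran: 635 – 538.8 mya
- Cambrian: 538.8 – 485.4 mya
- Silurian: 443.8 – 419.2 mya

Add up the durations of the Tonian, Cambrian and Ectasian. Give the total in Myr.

Duration is start − end for each: (1000 − 720) + (538.8 − 485.4) + (1400 − 1200).
That is 280 + 53.4 + 200, which totals 533.4 million years.

533.4 million years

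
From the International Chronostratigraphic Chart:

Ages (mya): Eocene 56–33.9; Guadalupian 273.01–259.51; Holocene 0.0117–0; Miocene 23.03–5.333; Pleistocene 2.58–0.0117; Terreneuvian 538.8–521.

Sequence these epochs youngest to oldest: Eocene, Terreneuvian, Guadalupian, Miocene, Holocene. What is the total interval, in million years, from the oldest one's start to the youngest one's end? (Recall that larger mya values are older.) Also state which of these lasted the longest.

Start ages (Ma): Terreneuvian 538.8, Guadalupian 273.01, Eocene 56, Miocene 23.03, Holocene 0.0117.
Ordered youngest to oldest: Holocene, Miocene, Eocene, Guadalupian, Terreneuvian.
Span = 538.8 − 0 = 538.8 Myr.
Durations: Terreneuvian 17.8, Holocene 0.0117, Guadalupian 13.5, Miocene 17.697, Eocene 22.1 → longest is Eocene (22.1 Myr).

Holocene, Miocene, Eocene, Guadalupian, Terreneuvian; total span 538.8 Myr; longest is Eocene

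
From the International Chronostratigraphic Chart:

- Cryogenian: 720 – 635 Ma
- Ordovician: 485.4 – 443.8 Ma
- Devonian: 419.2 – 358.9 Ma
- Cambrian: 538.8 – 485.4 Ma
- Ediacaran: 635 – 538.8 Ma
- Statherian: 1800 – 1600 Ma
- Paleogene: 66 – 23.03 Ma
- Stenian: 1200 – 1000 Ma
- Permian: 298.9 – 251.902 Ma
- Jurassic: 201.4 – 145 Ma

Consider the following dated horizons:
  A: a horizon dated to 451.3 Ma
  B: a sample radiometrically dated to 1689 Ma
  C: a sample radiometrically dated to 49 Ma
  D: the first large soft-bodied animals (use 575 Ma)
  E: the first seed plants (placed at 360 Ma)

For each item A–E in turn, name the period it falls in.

A: 451.3 Ma lies in 485.4–443.8 Ma, so Ordovician.
B: 1689 Ma lies in 1800–1600 Ma, so Statherian.
C: 49 Ma lies in 66–23.03 Ma, so Paleogene.
D: 575 Ma lies in 635–538.8 Ma, so Ediacaran.
E: 360 Ma lies in 419.2–358.9 Ma, so Devonian.

A — Ordovician; B — Statherian; C — Paleogene; D — Ediacaran; E — Devonian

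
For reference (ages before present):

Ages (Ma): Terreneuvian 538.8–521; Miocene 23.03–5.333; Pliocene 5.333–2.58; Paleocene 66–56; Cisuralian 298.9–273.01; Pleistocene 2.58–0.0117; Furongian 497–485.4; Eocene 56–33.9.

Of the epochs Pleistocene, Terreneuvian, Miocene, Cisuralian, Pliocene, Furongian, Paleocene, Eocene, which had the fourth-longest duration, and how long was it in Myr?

Durations: Pleistocene 2.5683; Terreneuvian 17.8; Miocene 17.697; Cisuralian 25.89; Pliocene 2.753; Furongian 11.6; Paleocene 10; Eocene 22.1 Myr.
Sorted longest-first: Cisuralian (25.89), Eocene (22.1), Terreneuvian (17.8), Miocene (17.697), Furongian (11.6), Paleocene (10), Pliocene (2.753), Pleistocene (2.5683).
The fourth longest is Miocene at 17.697 Myr.

Miocene, 17.697 million years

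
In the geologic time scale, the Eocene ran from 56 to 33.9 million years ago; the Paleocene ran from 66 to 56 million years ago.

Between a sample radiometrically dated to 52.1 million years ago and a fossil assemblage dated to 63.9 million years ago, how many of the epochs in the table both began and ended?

0

Checking each listed span, none has both start < 63.9 Ma and end > 52.1 Ma — every epoch straddles one of the two dates or lies outside them — so the count is 0.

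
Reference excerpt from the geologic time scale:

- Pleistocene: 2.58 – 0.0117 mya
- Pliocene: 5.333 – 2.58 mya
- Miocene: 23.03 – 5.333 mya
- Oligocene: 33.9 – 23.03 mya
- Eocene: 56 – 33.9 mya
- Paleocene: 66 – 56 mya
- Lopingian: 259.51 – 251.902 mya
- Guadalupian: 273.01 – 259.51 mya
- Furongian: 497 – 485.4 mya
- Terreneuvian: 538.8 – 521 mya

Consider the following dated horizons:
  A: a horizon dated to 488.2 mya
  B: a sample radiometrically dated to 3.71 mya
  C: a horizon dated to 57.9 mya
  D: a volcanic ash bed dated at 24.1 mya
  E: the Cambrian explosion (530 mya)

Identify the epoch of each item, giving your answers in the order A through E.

A — Furongian; B — Pliocene; C — Paleocene; D — Oligocene; E — Terreneuvian

A: 488.2 Ma lies in 497–485.4 Ma, so Furongian.
B: 3.71 Ma lies in 5.333–2.58 Ma, so Pliocene.
C: 57.9 Ma lies in 66–56 Ma, so Paleocene.
D: 24.1 Ma lies in 33.9–23.03 Ma, so Oligocene.
E: 530 Ma lies in 538.8–521 Ma, so Terreneuvian.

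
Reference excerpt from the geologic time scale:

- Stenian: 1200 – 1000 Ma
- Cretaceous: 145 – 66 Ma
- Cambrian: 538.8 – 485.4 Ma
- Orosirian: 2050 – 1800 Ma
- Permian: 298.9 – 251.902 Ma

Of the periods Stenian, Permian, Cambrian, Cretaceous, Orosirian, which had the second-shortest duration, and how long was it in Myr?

Start − end for each: Stenian 1200 − 1000 = 200; Permian 298.9 − 251.902 = 46.998; Cambrian 538.8 − 485.4 = 53.4; Cretaceous 145 − 66 = 79; Orosirian 2050 − 1800 = 250.
Ranking these from shortest: Permian < Cambrian < Cretaceous < Stenian < Orosirian.
Position 2 in that ranking is Cambrian, which lasted 53.4 Myr.

Cambrian, 53.4 million years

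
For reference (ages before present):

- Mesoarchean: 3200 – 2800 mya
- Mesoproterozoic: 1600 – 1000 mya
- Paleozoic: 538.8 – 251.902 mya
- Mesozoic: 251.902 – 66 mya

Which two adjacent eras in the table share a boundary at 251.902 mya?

The Paleozoic ends at 251.902 mya and the Mesozoic begins at 251.902 mya, so they share that boundary.

Paleozoic and Mesozoic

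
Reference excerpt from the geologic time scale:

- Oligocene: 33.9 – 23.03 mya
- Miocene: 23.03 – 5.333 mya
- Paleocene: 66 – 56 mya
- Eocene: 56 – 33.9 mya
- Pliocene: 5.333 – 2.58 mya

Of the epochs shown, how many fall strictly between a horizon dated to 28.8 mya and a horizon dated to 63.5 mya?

1

63.5 Ma sits inside the Paleocene (66–56) and 28.8 Ma inside the Oligocene (33.9–23.03); neither of those is wholly between the two dates.
The listed epochs lying completely between them are Eocene — 1 in all.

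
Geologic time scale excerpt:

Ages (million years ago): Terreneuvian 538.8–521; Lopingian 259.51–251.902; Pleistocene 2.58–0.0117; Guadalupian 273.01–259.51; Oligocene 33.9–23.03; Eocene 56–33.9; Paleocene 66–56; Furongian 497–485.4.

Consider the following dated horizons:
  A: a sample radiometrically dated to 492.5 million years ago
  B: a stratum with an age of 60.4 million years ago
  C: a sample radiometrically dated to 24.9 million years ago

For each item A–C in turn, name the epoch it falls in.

Match each age against the start–end ranges in the excerpt: A = 492.5 Ma → Furongian (497–485.4); B = 60.4 Ma → Paleocene (66–56); C = 24.9 Ma → Oligocene (33.9–23.03).

A — Furongian; B — Paleocene; C — Oligocene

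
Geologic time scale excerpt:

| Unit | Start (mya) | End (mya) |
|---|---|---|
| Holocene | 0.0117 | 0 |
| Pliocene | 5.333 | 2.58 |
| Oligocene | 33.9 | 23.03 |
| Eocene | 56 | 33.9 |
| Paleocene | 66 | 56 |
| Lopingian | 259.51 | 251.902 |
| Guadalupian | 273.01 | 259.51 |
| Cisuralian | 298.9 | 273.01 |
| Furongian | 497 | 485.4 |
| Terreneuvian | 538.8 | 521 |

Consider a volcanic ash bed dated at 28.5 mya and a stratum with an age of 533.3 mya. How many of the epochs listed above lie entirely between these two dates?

533.3 Ma sits inside the Terreneuvian (538.8–521) and 28.5 Ma inside the Oligocene (33.9–23.03); neither of those is wholly between the two dates.
The listed epochs lying completely between them are Furongian, Cisuralian, Guadalupian, Lopingian, Paleocene, Eocene — 6 in all.

6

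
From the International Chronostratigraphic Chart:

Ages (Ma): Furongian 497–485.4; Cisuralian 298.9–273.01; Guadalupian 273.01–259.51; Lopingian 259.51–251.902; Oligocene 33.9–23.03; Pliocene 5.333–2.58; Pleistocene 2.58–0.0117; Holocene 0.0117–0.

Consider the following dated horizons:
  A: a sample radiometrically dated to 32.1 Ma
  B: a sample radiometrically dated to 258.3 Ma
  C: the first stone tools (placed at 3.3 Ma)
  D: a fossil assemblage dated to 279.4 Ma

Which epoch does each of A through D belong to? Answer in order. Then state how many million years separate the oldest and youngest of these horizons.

A — Oligocene; B — Lopingian; C — Pliocene; D — Cisuralian; span 276.1 million years

Match each age against the start–end ranges in the excerpt: A = 32.1 Ma → Oligocene (33.9–23.03); B = 258.3 Ma → Lopingian (259.51–251.902); C = 3.3 Ma → Pliocene (5.333–2.58); D = 279.4 Ma → Cisuralian (298.9–273.01).
The largest age is 279.4 Ma and the smallest is 3.3 Ma; their difference is 276.1 Myr.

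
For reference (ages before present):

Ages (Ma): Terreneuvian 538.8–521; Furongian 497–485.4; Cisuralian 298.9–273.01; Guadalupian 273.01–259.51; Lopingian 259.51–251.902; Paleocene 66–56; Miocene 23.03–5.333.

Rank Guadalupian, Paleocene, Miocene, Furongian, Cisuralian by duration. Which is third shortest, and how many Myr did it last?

Durations: Guadalupian 13.5; Paleocene 10; Miocene 17.697; Furongian 11.6; Cisuralian 25.89 Myr.
Sorted shortest-first: Paleocene (10), Furongian (11.6), Guadalupian (13.5), Miocene (17.697), Cisuralian (25.89).
The third shortest is Guadalupian at 13.5 Myr.

Guadalupian, 13.5 million years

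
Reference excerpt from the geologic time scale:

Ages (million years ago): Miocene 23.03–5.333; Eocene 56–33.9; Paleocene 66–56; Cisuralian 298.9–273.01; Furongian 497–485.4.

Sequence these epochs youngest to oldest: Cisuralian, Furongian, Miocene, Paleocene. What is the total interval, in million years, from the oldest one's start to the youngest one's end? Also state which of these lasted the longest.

Miocene → Paleocene → Cisuralian → Furongian; total span 491.667 Myr; longest is Cisuralian

From the excerpt: Cisuralian 298.9–273.01; Furongian 497–485.4; Miocene 23.03–5.333; Paleocene 66–56 (Ma).
Larger Ma is earlier, so the oldest is Furongian and the youngest is Miocene; youngest to oldest: Miocene, Paleocene, Cisuralian, Furongian.
Oldest start 497 minus youngest end 5.333 gives 491.667 Myr overall.
Individual lengths (start − end): Cisuralian 25.89; Furongian 11.6; Paleocene 10; Miocene 17.697. The largest is Cisuralian at 25.89 Myr.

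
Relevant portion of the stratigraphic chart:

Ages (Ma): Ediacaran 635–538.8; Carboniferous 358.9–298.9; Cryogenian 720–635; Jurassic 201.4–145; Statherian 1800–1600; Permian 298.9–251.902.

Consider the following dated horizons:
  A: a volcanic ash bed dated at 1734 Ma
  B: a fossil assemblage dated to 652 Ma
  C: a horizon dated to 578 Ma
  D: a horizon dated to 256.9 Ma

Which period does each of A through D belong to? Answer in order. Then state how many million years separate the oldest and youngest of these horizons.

A: 1734 Ma lies in 1800–1600 Ma, so Statherian.
B: 652 Ma lies in 720–635 Ma, so Cryogenian.
C: 578 Ma lies in 635–538.8 Ma, so Ediacaran.
D: 256.9 Ma lies in 298.9–251.902 Ma, so Permian.
Oldest = 1734 Ma, youngest = 256.9 Ma → span 1477.1 Myr.

A — Statherian; B — Cryogenian; C — Ediacaran; D — Permian; span 1477.1 million years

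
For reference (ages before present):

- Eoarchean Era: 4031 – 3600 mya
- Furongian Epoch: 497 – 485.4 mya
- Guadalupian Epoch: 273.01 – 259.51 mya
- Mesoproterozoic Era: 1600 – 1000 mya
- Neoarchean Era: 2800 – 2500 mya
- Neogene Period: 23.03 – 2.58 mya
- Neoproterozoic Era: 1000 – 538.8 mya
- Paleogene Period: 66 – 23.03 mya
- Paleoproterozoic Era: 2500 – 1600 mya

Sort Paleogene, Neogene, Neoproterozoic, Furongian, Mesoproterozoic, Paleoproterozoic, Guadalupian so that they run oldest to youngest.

Paleoproterozoic, Mesoproterozoic, Neoproterozoic, Furongian, Guadalupian, Paleogene, Neogene

Read off each span (Ma): Paleogene 66–23.03; Neogene 23.03–2.58; Neoproterozoic 1000–538.8; Furongian 497–485.4; Mesoproterozoic 1600–1000; Paleoproterozoic 2500–1600; Guadalupian 273.01–259.51.
Larger Ma is older, so oldest→youngest is Paleoproterozoic, Mesoproterozoic, Neoproterozoic, Furongian, Guadalupian, Paleogene, Neogene.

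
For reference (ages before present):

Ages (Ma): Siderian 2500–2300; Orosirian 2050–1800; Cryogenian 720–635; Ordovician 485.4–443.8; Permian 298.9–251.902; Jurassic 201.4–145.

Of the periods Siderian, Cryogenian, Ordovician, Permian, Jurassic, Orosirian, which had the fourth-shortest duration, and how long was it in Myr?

Durations: Siderian 200; Cryogenian 85; Ordovician 41.6; Permian 46.998; Jurassic 56.4; Orosirian 250 Myr.
Sorted shortest-first: Ordovician (41.6), Permian (46.998), Jurassic (56.4), Cryogenian (85), Siderian (200), Orosirian (250).
The fourth shortest is Cryogenian at 85 Myr.

Cryogenian, 85 million years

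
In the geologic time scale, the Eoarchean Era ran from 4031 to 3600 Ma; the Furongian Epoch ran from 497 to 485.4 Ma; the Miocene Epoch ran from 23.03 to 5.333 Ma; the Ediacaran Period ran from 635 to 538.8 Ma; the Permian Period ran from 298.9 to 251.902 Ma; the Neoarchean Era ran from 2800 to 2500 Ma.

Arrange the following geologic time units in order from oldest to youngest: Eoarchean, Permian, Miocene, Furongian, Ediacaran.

Eoarchean, then Ediacaran, then Furongian, then Permian, then Miocene

The oldest of these is Eoarchean (starts 4031 Ma) and the youngest is Miocene (ends 5.333 Ma).
In between, by decreasing start age: Ediacaran (635), Furongian (497), Permian (298.9).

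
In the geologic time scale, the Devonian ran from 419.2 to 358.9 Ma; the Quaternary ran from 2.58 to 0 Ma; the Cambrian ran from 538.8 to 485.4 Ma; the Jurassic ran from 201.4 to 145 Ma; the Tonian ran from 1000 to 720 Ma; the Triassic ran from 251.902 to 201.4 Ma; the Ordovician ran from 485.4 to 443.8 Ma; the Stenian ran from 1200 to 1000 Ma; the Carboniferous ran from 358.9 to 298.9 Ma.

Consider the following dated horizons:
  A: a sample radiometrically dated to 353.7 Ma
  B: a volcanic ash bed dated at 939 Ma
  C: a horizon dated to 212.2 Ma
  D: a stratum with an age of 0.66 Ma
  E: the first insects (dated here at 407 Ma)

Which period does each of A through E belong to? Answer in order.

A — Carboniferous; B — Tonian; C — Triassic; D — Quaternary; E — Devonian

Match each age against the start–end ranges in the excerpt: A = 353.7 Ma → Carboniferous (358.9–298.9); B = 939 Ma → Tonian (1000–720); C = 212.2 Ma → Triassic (251.902–201.4); D = 0.66 Ma → Quaternary (2.58–0); E = 407 Ma → Devonian (419.2–358.9).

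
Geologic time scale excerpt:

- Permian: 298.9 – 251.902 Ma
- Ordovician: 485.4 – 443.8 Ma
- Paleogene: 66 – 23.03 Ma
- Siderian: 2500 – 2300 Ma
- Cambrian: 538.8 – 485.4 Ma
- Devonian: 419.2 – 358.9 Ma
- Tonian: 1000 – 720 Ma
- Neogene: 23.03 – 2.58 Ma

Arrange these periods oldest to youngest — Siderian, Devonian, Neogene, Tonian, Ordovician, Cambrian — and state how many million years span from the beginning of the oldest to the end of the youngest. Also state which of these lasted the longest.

Siderian → Tonian → Cambrian → Ordovician → Devonian → Neogene; total span 2497.42 Myr; longest is Tonian

From the excerpt: Siderian 2500–2300; Devonian 419.2–358.9; Neogene 23.03–2.58; Tonian 1000–720; Ordovician 485.4–443.8; Cambrian 538.8–485.4 (Ma).
Larger Ma is earlier, so the oldest is Siderian and the youngest is Neogene; oldest to youngest: Siderian, Tonian, Cambrian, Ordovician, Devonian, Neogene.
Oldest start 2500 minus youngest end 2.58 gives 2497.42 Myr overall.
Individual lengths (start − end): Ordovician 41.6; Cambrian 53.4; Devonian 60.3; Neogene 20.45; Tonian 280; Siderian 200. The largest is Tonian at 280 Myr.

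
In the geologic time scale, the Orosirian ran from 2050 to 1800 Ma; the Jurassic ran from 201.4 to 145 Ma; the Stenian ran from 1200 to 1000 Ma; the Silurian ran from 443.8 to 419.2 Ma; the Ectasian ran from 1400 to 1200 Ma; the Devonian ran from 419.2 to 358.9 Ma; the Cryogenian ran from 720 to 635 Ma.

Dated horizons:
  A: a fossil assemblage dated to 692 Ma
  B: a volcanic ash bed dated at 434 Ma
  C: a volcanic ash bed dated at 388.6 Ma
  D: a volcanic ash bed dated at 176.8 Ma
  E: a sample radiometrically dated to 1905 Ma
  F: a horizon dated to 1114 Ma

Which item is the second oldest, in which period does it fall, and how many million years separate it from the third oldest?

Sorted oldest-first by Ma: E (1905), F (1114), A (692), B (434), C (388.6), D (176.8).
The second oldest is F at 1114 Ma, which lies in 1200–1000 Ma: the Stenian.
The third oldest is A at 692 Ma; separation = |1114 − 692| = 422 Myr.

F, in the Stenian; 422 million years to A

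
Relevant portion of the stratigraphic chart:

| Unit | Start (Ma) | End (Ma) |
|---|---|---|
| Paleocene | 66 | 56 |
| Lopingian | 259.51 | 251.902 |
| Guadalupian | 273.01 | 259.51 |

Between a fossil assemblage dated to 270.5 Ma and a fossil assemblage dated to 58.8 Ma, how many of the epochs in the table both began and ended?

1

270.5 Ma sits inside the Guadalupian (273.01–259.51) and 58.8 Ma inside the Paleocene (66–56); neither of those is wholly between the two dates.
The listed epochs lying completely between them are Lopingian — 1 in all.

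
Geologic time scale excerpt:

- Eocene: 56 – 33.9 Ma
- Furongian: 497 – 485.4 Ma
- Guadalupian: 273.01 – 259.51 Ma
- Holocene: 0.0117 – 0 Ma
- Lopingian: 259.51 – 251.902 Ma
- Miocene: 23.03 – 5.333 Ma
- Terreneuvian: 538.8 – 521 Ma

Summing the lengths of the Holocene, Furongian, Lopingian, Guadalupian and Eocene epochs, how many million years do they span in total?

54.8197 million years

Each duration: Holocene = 0.0117; Furongian = 11.6; Lopingian = 7.608; Guadalupian = 13.5; Eocene = 22.1.
Sum: 0.0117 + 11.6 + 7.608 + 13.5 + 22.1 = 54.8197 Myr.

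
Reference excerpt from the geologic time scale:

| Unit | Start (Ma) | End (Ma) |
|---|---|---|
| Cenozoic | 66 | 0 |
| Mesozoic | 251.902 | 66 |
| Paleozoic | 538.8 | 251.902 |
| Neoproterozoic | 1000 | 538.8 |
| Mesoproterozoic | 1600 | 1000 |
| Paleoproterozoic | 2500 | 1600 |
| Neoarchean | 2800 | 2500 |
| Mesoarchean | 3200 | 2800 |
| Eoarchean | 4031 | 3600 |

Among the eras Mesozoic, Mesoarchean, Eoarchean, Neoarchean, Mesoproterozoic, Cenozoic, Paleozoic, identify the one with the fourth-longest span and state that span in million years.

Start − end for each: Mesozoic 251.902 − 66 = 185.902; Mesoarchean 3200 − 2800 = 400; Eoarchean 4031 − 3600 = 431; Neoarchean 2800 − 2500 = 300; Mesoproterozoic 1600 − 1000 = 600; Cenozoic 66 − 0 = 66; Paleozoic 538.8 − 251.902 = 286.898.
Ranking these from longest: Mesoproterozoic > Eoarchean > Mesoarchean > Neoarchean > Paleozoic > Mesozoic > Cenozoic.
Position 4 in that ranking is Neoarchean, which lasted 300 Myr.

Neoarchean, 300 million years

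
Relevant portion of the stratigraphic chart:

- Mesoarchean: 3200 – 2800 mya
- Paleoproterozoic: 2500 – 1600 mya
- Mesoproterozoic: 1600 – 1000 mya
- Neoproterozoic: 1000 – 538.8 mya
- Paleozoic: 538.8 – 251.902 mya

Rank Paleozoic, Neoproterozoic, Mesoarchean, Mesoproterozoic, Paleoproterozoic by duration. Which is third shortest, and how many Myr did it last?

Start − end for each: Paleozoic 538.8 − 251.902 = 286.898; Neoproterozoic 1000 − 538.8 = 461.2; Mesoarchean 3200 − 2800 = 400; Mesoproterozoic 1600 − 1000 = 600; Paleoproterozoic 2500 − 1600 = 900.
Ranking these from shortest: Paleozoic < Mesoarchean < Neoproterozoic < Mesoproterozoic < Paleoproterozoic.
Position 3 in that ranking is Neoproterozoic, which lasted 461.2 Myr.

Neoproterozoic, 461.2 million years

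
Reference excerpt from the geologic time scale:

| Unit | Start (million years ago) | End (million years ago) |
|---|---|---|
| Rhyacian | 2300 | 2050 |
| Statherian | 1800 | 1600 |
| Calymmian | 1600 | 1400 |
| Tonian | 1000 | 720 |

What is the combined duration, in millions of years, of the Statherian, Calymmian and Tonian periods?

680 million years

Duration is start − end for each: (1800 − 1600) + (1600 − 1400) + (1000 − 720).
That is 200 + 200 + 280, which totals 680 million years.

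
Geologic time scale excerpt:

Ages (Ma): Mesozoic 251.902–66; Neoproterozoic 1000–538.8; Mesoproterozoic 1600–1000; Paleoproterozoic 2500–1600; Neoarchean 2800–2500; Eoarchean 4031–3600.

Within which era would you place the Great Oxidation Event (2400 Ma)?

Paleoproterozoic

2400 Ma lies between 2500 and 1600 Ma, so it falls in the Paleoproterozoic.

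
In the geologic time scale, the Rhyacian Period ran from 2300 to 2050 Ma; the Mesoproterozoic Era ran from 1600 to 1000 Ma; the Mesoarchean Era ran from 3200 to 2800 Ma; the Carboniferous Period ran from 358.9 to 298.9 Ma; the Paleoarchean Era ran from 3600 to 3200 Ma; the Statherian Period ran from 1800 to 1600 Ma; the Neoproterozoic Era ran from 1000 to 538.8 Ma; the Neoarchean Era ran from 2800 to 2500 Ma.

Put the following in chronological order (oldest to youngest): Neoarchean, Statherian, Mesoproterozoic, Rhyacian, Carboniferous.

Sorting by start age (descending Ma, since larger Ma = older): Neoarchean start 2800, Rhyacian start 2300, Statherian start 1800, Mesoproterozoic start 1600, Carboniferous start 358.9.

Neoarchean, Rhyacian, Statherian, Mesoproterozoic, Carboniferous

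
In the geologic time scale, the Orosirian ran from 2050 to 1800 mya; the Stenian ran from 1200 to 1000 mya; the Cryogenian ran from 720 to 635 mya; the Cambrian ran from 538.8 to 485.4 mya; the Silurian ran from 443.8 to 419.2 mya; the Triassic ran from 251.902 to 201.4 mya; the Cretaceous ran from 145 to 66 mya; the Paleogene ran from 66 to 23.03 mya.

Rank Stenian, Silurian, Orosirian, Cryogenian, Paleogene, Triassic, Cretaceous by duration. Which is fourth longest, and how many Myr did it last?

Cretaceous, 79 million years

Start − end for each: Stenian 1200 − 1000 = 200; Silurian 443.8 − 419.2 = 24.6; Orosirian 2050 − 1800 = 250; Cryogenian 720 − 635 = 85; Paleogene 66 − 23.03 = 42.97; Triassic 251.902 − 201.4 = 50.502; Cretaceous 145 − 66 = 79.
Ranking these from longest: Orosirian > Stenian > Cryogenian > Cretaceous > Triassic > Paleogene > Silurian.
Position 4 in that ranking is Cretaceous, which lasted 79 Myr.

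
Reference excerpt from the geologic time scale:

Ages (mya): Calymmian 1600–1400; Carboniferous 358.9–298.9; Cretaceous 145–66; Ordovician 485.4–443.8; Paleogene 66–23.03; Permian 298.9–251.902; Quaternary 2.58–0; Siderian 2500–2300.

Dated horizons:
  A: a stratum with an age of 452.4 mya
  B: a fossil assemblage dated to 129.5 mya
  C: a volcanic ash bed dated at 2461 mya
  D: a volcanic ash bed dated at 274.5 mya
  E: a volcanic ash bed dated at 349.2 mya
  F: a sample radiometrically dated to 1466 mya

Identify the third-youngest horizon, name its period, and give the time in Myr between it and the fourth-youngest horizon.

E, in the Carboniferous; 103.2 million years to A

Sorted youngest-first by Ma: B (129.5), D (274.5), E (349.2), A (452.4), F (1466), C (2461).
The third youngest is E at 349.2 Ma, which lies in 358.9–298.9 Ma: the Carboniferous.
The fourth youngest is A at 452.4 Ma; separation = |349.2 − 452.4| = 103.2 Myr.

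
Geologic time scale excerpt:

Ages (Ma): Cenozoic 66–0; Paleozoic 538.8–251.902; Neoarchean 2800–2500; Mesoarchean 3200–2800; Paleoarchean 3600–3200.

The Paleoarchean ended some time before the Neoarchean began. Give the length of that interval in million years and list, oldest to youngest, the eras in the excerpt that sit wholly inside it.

The Paleoarchean closes at 3200 Ma and the Neoarchean opens at 2800 Ma, so the interval is 3200 − 2800 = 400 Myr.
An era fits inside if it starts at or after 3200 Ma and ends at or before 2800 Ma; oldest first that gives Mesoarchean.

400 million years; Mesoarchean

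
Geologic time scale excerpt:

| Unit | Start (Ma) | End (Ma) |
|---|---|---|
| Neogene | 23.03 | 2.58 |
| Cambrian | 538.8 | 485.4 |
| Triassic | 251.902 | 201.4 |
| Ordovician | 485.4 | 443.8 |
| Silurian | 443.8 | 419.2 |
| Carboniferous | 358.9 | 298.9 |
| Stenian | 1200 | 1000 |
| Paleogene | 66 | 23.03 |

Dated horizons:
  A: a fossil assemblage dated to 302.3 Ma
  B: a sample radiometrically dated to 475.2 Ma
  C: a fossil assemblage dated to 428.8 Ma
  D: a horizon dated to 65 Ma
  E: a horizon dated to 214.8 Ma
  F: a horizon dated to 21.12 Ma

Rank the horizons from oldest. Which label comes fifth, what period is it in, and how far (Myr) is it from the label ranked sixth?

D, in the Paleogene; 43.88 million years to F

Sorted oldest-first by Ma: B (475.2), C (428.8), A (302.3), E (214.8), D (65), F (21.12).
The fifth oldest is D at 65 Ma, which lies in 66–23.03 Ma: the Paleogene.
The sixth oldest is F at 21.12 Ma; separation = |65 − 21.12| = 43.88 Myr.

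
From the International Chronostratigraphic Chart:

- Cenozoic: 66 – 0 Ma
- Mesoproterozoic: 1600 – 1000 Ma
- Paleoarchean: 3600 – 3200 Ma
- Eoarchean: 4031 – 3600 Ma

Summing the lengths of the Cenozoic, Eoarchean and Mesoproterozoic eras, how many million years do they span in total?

Duration is start − end for each: (66 − 0) + (4031 − 3600) + (1600 − 1000).
That is 66 + 431 + 600, which totals 1097 million years.

1097 million years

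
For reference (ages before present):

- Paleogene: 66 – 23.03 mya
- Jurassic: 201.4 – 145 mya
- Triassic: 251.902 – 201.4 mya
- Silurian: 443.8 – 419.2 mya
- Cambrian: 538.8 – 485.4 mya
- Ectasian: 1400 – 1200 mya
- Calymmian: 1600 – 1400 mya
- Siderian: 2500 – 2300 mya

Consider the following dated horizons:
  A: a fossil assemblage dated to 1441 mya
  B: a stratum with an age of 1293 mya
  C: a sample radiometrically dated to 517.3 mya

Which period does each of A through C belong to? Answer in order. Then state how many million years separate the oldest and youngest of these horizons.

Match each age against the start–end ranges in the excerpt: A = 1441 Ma → Calymmian (1600–1400); B = 1293 Ma → Ectasian (1400–1200); C = 517.3 Ma → Cambrian (538.8–485.4).
The largest age is 1441 Ma and the smallest is 517.3 Ma; their difference is 923.7 Myr.

A — Calymmian; B — Ectasian; C — Cambrian; span 923.7 million years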